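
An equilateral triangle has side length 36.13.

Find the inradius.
r = Area/s with s the semi-perimeter.
Area = (√3/4)·36.13² = (√3/4)·1305.3769 ≈ 0.433013·1305.3769 ≈ 565.245
s = 3·36.13/2 = 54.195
r ≈ 565.245/54.195 ≈ 10.4298
(Equivalently r = side/(2√3) = 36.13/3.4641 ≈ 10.4298.)

r = 10.43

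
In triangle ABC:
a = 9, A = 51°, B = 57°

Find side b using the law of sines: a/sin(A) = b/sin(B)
a/sin(A) = b/sin(B)  ⇒  b = a·sin(B)/sin(A) = 9·sin(57°)/sin(51°)
sin(57°) ≈ 0.838671, sin(51°) ≈ 0.777146
b ≈ 9·0.838671/0.777146 ≈ 7.54804/0.777146 ≈ 9.71251

b = 9.713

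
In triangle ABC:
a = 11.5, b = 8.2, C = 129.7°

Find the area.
Two sides and the included angle (SAS): A = ½·a·b·sin(C) = ½·11.5·8.2·sin(129.7°)
sin(129.7°) ≈ 0.7694
A ≈ ½·94.3·0.7694 = 47.15·0.7694 ≈ 36.2772

Area = 36.28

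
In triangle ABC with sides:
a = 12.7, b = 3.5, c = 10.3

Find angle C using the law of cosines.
c² = a² + b² − 2ab·cos(C)  ⇒  cos(C) = (a² + b² − c²)/(2ab)
cos(C) = (12.7² + 3.5² − 10.3²)/(2·12.7·3.5) = (161.29 + 12.25 − 106.09)/88.9 = 67.45/88.9 ≈ 0.758718
C = arccos(0.758718) ≈ 40.6487°

C = 40.65°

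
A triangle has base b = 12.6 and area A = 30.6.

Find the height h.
A = ½·b·h  ⇒  h = 2A/b = 2·30.6/12.6 = 61.2/12.6 ≈ 4.85714

h = 4.857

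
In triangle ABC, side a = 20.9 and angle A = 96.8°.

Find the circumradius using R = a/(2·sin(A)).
R = a/(2·sin(A)) = 20.9/(2·sin(96.8°))
sin(96.8°) ≈ 0.992966
R ≈ 20.9/(2·0.992966) = 20.9/1.98593 ≈ 10.524

R = 10.52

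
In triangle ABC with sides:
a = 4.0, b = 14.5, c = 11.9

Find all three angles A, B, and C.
Law of cosines for each angle (a² = 16, b² = 210.25, c² = 141.61):
cos(A) = (b² + c² − a²)/(2bc) = (210.25 + 141.61 − 16)/(2·14.5·11.9) = 335.86/345.1 ≈ 0.973225  ⇒  A ≈ 13.2885°
cos(B) = (a² + c² − b²)/(2ac) = (16 + 141.61 − 210.25)/(2·4.0·11.9) = -52.64/95.2 ≈ -0.552941  ⇒  B ≈ 123.569°
cos(C) = (a² + b² − c²)/(2ab) = (16 + 210.25 − 141.61)/(2·4.0·14.5) = 84.64/116 ≈ 0.729655  ⇒  C ≈ 43.1425°
Check: A + B + C ≈ 180°

A = 13.29°, B = 123.6°, C = 43.14°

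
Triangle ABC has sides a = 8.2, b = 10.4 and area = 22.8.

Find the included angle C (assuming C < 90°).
Area = ½·a·b·sin(C)  ⇒  sin(C) = 2·Area/(a·b) = 2·22.8/(8.2·10.4) = 45.6/85.28 ≈ 0.534709
C = arcsin(0.534709) ≈ 32.3242° (taking the acute solution since C < 90°)

C = 32.32°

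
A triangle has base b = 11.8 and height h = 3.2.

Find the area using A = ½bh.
A = ½·b·h = ½·11.8·3.2 = ½·37.76 = 18.88

Area = 18.88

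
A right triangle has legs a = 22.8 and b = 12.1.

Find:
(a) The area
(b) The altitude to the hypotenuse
(a) The legs are perpendicular, so Area = ½·a·b = ½·22.8·12.1 = ½·275.88 = 137.94
(b) Hypotenuse c = √(a² + b²) = √(519.84 + 146.41) = √666.25 ≈ 25.8118
    Area = ½·c·h_c  ⇒  h_c = 2·Area/c = 275.88/25.8118 ≈ 10.6881

Area = 137.94, h_c = 10.69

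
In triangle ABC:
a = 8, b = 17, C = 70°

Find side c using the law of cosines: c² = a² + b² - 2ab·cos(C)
c² = 8² + 17² − 2·8·17·cos(70°)
cos(70°) ≈ 0.34202
c² ≈ 64 + 289 − 272·(0.34202) ≈ 353 − 93.0295 ≈ 259.971
c ≈ √259.971 ≈ 16.1236

c = 16.12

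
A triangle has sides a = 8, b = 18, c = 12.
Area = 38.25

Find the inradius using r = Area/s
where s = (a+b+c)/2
s = (8 + 18 + 12)/2 = 38/2 = 19
r = Area/s = 38.25/19 ≈ 2.01316

r = 2.013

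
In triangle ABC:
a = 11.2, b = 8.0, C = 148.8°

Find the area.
Two sides and the included angle (SAS): A = ½·a·b·sin(C) = ½·11.2·8.0·sin(148.8°)
sin(148.8°) ≈ 0.518027
A ≈ ½·89.6·0.518027 = 44.8·0.518027 ≈ 23.2076

Area = 23.21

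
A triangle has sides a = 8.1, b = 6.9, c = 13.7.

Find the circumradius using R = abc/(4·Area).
First find the area with Heron's formula.
s = (8.1 + 6.9 + 13.7)/2 = 14.35
Area = √(s(s−a)(s−b)(s−c)) = √(14.35·6.25·7.45·0.65) ≈ √434.312 ≈ 20.8401
abc = 8.1·6.9·13.7 = 765.693
R = abc/(4·Area) ≈ 765.693/(4·20.8401) = 765.693/83.3606 ≈ 9.18531

R = 9.185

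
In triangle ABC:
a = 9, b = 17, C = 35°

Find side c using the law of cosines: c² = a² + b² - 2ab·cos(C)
c² = 9² + 17² − 2·9·17·cos(35°)
cos(35°) ≈ 0.819152
c² ≈ 81 + 289 − 306·(0.819152) ≈ 370 − 250.661 ≈ 119.339
c ≈ √119.339 ≈ 10.9243

c = 10.92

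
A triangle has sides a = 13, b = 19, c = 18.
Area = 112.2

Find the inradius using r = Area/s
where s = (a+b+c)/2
s = (13 + 19 + 18)/2 = 50/2 = 25
r = Area/s = 112.2/25 ≈ 4.488

r = 4.488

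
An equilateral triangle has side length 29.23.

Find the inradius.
r = Area/s with s the semi-perimeter.
Area = (√3/4)·29.23² = (√3/4)·854.3929 ≈ 0.433013·854.3929 ≈ 369.963
s = 3·29.23/2 = 43.845
r ≈ 369.963/43.845 ≈ 8.43797
(Equivalently r = side/(2√3) = 29.23/3.4641 ≈ 8.43797.)

r = 8.438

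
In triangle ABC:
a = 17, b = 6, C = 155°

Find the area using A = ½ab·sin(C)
A = ½·a·b·sin(C) = ½·17·6·sin(155°)
sin(155°) ≈ 0.422618
A ≈ ½·102·0.422618 = 51·0.422618 ≈ 21.5535

Area = 21.55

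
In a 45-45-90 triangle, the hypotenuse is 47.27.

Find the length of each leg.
In a 45-45-90 triangle hypotenuse = leg·√2, so leg = hypotenuse/√2.
Leg = 47.27/√2 ≈ 47.27/1.41421 ≈ 33.4249

Each leg = 33.42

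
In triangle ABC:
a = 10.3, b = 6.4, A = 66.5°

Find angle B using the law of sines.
a/sin(A) = b/sin(B)  ⇒  sin(B) = b·sin(A)/a = 6.4·sin(66.5°)/10.3
sin(66.5°) ≈ 0.91706
sin(B) ≈ 6.4·0.91706/10.3 ≈ 5.86918/10.3 ≈ 0.569824
B = arcsin(0.569824) ≈ 34.7379°
(Since b ≤ a we need B ≤ A, so the obtuse alternative 180° − 34.7379° ≈ 145.262° is rejected.)

B = 34.74°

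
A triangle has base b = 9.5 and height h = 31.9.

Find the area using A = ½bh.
A = ½·b·h = ½·9.5·31.9 = ½·303.05 = 151.525

Area = 151.525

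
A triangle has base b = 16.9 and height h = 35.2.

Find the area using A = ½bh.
A = ½·b·h = ½·16.9·35.2 = ½·594.88 = 297.44

Area = 297.44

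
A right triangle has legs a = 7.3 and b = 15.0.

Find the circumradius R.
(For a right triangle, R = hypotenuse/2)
Hypotenuse c = √(a² + b²) = √(53.29 + 225) = √278.29 ≈ 16.682
R = c/2 ≈ 16.682/2 ≈ 8.34101

R = 8.341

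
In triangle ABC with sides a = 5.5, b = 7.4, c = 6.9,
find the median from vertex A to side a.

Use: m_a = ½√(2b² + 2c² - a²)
m_a = ½√(2·7.4² + 2·6.9² − 5.5²) = ½√(2·54.76 + 2·47.61 − 30.25) = ½√(109.52 + 95.22 − 30.25) = ½√174.49
√174.49 ≈ 13.2095, so m_a ≈ 6.60473

m_a = 6.605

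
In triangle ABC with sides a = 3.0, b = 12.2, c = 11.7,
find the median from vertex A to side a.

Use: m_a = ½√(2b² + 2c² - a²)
m_a = ½√(2·12.2² + 2·11.7² − 3.0²) = ½√(2·148.84 + 2·136.89 − 9) = ½√(297.68 + 273.78 − 9) = ½√562.46
√562.46 ≈ 23.7162, so m_a ≈ 11.8581

m_a = 11.86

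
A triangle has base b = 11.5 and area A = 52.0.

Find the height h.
A = ½·b·h  ⇒  h = 2A/b = 2·52.0/11.5 = 104/11.5 ≈ 9.04348

h = 9.043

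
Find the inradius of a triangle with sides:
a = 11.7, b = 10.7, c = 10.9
r = Area/s where s is the semi-perimeter.
s = (11.7 + 10.7 + 10.9)/2 = 33.3/2 = 16.65
Area = √(s(s−a)(s−b)(s−c)) = √(16.65·4.95·5.95·5.75) ≈ √2819.71 ≈ 53.1009
r ≈ 53.1009/16.65 ≈ 3.18925

r = 3.189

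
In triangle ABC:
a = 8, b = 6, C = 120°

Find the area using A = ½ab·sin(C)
A = ½·a·b·sin(C) = ½·8·6·sin(120°)
sin(120°) ≈ 0.866025
A ≈ ½·48·0.866025 = 24·0.866025 ≈ 20.7846

Area = 20.78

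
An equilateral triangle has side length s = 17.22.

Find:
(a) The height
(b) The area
(a) The height splits the triangle into two 30-60-90 halves: h = s·√3/2 = 17.22·1.73205/2 ≈ 29.8259/2 ≈ 14.913
(b) Area = (√3/4)·s² = (√3/4)·17.22² = (√3/4)·296.5284 ≈ 0.433013·296.5284 ≈ 128.401

Height = 14.91, Area = 128.4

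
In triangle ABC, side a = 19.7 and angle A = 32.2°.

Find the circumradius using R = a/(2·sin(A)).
R = a/(2·sin(A)) = 19.7/(2·sin(32.2°))
sin(32.2°) ≈ 0.532876
R ≈ 19.7/(2·0.532876) = 19.7/1.06575 ≈ 18.4846

R = 18.48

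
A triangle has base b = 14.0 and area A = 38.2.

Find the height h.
A = ½·b·h  ⇒  h = 2A/b = 2·38.2/14.0 = 76.4/14.0 ≈ 5.45714

h = 5.457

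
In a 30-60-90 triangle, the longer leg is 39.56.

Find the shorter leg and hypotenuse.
In a 30-60-90 triangle the sides are in ratio 1 : √3 : 2, so short leg = long leg/√3 and hypotenuse = 2·(short leg).
Short leg = 39.56/√3 ≈ 39.56/1.73205 ≈ 22.84
Hypotenuse = 2·22.84 ≈ 45.68

Short leg = 22.84, Hypotenuse = 45.68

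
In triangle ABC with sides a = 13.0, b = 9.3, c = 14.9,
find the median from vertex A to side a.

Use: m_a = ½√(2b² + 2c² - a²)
m_a = ½√(2·9.3² + 2·14.9² − 13.0²) = ½√(2·86.49 + 2·222.01 − 169) = ½√(172.98 + 444.02 − 169) = ½√448
√448 ≈ 21.166, so m_a ≈ 10.583

m_a = 10.58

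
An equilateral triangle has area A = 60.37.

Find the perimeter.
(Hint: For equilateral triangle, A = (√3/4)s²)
A = (√3/4)s²  ⇒  s² = 4A/√3 = 4·60.37/√3 = 241.48/1.73205 ≈ 139.419
s ≈ √139.419 ≈ 11.8076
Perimeter = 3s ≈ 3·11.8076 ≈ 35.4227

Perimeter = 35.42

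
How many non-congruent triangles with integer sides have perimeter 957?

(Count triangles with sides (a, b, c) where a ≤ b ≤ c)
Let a ≤ b ≤ c with a + b + c = 957. The only binding inequality is a + b > c, i.e. 957 − c > c, so c < 957/2; and c ≥ 957/3 since c is the largest side.
So 319 ≤ c ≤ 478. For each c, b runs from ⌈(957 − c)/2⌉ up to c (then a = 957 − b − c satisfies 1 ≤ a ≤ b automatically), giving c − ⌈(957 − c)/2⌉ + 1 choices.
Summing over c: 1 + 2 + 4 + 5 + … + 238 + 239  (160 terms, c = 319, …, 478) = 19200
Check (closed form: nearest integer to p²/48 for even p, (p+3)²/48 for odd p): (957+3)²/48 = 960²/48 = 921600/48 ≈ 19200.00 → 19200

19200 triangles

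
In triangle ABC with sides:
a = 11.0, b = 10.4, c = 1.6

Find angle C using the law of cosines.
c² = a² + b² − 2ab·cos(C)  ⇒  cos(C) = (a² + b² − c²)/(2ab)
cos(C) = (11.0² + 10.4² − 1.6²)/(2·11.0·10.4) = (121 + 108.16 − 2.56)/228.8 = 226.6/228.8 ≈ 0.990385
C = arccos(0.990385) ≈ 7.95188°

C = 7.952°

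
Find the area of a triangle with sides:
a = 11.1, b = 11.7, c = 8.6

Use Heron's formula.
s = (11.1 + 11.7 + 8.6)/2 = 31.4/2 = 15.7
s − a = 4.6, s − b = 4, s − c = 7.1
s(s−a)(s−b)(s−c) = 15.7·4.6·4·7.1 ≈ 2051.05
Area = √2051.05 ≈ 45.2885

Area = 45.29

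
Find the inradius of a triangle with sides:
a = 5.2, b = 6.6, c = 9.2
r = Area/s where s is the semi-perimeter.
s = (5.2 + 6.6 + 9.2)/2 = 21/2 = 10.5
Area = √(s(s−a)(s−b)(s−c)) = √(10.5·5.3·3.9·1.3) ≈ √282.146 ≈ 16.7972
r ≈ 16.7972/10.5 ≈ 1.59973

r = 1.6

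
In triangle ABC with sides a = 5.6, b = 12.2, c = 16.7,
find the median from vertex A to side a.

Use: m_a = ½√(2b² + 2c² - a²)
m_a = ½√(2·12.2² + 2·16.7² − 5.6²) = ½√(2·148.84 + 2·278.89 − 31.36) = ½√(297.68 + 557.78 − 31.36) = ½√824.1
√824.1 ≈ 28.7071, so m_a ≈ 14.3536

m_a = 14.35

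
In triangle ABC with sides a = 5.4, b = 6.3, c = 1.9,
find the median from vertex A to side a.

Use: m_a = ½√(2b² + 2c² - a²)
m_a = ½√(2·6.3² + 2·1.9² − 5.4²) = ½√(2·39.69 + 2·3.61 − 29.16) = ½√(79.38 + 7.22 − 29.16) = ½√57.44
√57.44 ≈ 7.57892, so m_a ≈ 3.78946

m_a = 3.789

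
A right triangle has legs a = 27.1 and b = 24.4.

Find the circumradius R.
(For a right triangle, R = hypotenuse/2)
Hypotenuse c = √(a² + b²) = √(734.41 + 595.36) = √1329.77 ≈ 36.466
R = c/2 ≈ 36.466/2 ≈ 18.233

R = 18.23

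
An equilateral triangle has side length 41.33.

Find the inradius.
r = Area/s with s the semi-perimeter.
Area = (√3/4)·41.33² = (√3/4)·1708.1689 ≈ 0.433013·1708.1689 ≈ 739.659
s = 3·41.33/2 = 61.995
r ≈ 739.659/61.995 ≈ 11.9309
(Equivalently r = side/(2√3) = 41.33/3.4641 ≈ 11.9309.)

r = 11.93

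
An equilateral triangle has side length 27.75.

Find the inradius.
r = Area/s with s the semi-perimeter.
Area = (√3/4)·27.75² = (√3/4)·770.0625 ≈ 0.433013·770.0625 ≈ 333.447
s = 3·27.75/2 = 41.625
r ≈ 333.447/41.625 ≈ 8.01073
(Equivalently r = side/(2√3) = 27.75/3.4641 ≈ 8.01073.)

r = 8.011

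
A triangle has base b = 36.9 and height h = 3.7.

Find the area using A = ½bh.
A = ½·b·h = ½·36.9·3.7 = ½·136.53 = 68.265

Area = 68.265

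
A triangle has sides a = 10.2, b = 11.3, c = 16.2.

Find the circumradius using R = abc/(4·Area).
First find the area with Heron's formula.
s = (10.2 + 11.3 + 16.2)/2 = 18.85
Area = √(s(s−a)(s−b)(s−c)) = √(18.85·8.65·7.55·2.65) ≈ √3262.27 ≈ 57.1163
abc = 10.2·11.3·16.2 = 1867.212
R = abc/(4·Area) ≈ 1867.212/(4·57.1163) = 1867.212/228.465 ≈ 8.17285

R = 8.173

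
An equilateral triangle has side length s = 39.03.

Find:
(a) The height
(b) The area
(a) The height splits the triangle into two 30-60-90 halves: h = s·√3/2 = 39.03·1.73205/2 ≈ 67.6019/2 ≈ 33.801
(b) Area = (√3/4)·s² = (√3/4)·39.03² = (√3/4)·1523.3409 ≈ 0.433013·1523.3409 ≈ 659.626

Height = 33.8, Area = 659.6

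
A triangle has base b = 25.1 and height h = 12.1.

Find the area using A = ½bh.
A = ½·b·h = ½·25.1·12.1 = ½·303.71 = 151.855

Area = 151.855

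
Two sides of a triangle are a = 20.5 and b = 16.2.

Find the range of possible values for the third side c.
Triangle inequality: |a − b| < c < a + b
|a − b| = |20.5 − 16.2| = 4.3
a + b = 20.5 + 16.2 = 36.7

4.3 < c < 36.7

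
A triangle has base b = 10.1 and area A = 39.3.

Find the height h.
A = ½·b·h  ⇒  h = 2A/b = 2·39.3/10.1 = 78.6/10.1 ≈ 7.78218

h = 7.782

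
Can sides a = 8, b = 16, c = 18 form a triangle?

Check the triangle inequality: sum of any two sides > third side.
a + b vs c: 8 + 16 = 24 > 18  ✓
a + c vs b: 8 + 18 = 26 > 16  ✓
b + c vs a: 16 + 18 = 34 > 8  ✓

Yes, triangle inequality satisfied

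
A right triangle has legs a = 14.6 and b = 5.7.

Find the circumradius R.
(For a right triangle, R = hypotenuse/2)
Hypotenuse c = √(a² + b²) = √(213.16 + 32.49) = √245.65 ≈ 15.6732
R = c/2 ≈ 15.6732/2 ≈ 7.83661

R = 7.837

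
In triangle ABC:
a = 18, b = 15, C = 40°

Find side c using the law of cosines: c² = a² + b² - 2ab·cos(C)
c² = 18² + 15² − 2·18·15·cos(40°)
cos(40°) ≈ 0.766044
c² ≈ 324 + 225 − 540·(0.766044) ≈ 549 − 413.664 ≈ 135.336
c ≈ √135.336 ≈ 11.6334

c = 11.63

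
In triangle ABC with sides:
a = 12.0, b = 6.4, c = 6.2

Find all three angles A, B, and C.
Law of cosines for each angle (a² = 144, b² = 40.96, c² = 38.44):
cos(A) = (b² + c² − a²)/(2bc) = (40.96 + 38.44 − 144)/(2·6.4·6.2) = -64.6/79.36 ≈ -0.814012  ⇒  A ≈ 144.49°
cos(B) = (a² + c² − b²)/(2ac) = (144 + 38.44 − 40.96)/(2·12.0·6.2) = 141.48/148.8 ≈ 0.950806  ⇒  B ≈ 18.0463°
cos(C) = (a² + b² − c²)/(2ab) = (144 + 40.96 − 38.44)/(2·12.0·6.4) = 146.52/153.6 ≈ 0.953906  ⇒  C ≈ 17.4639°
Check: A + B + C ≈ 180°

A = 144.5°, B = 18.05°, C = 17.46°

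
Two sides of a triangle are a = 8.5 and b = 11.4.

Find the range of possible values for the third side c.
Triangle inequality: |a − b| < c < a + b
|a − b| = |8.5 − 11.4| = 2.9
a + b = 8.5 + 11.4 = 19.9

2.9 < c < 19.9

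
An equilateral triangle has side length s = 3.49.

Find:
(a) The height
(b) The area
(a) The height splits the triangle into two 30-60-90 halves: h = s·√3/2 = 3.49·1.73205/2 ≈ 6.04486/2 ≈ 3.02243
(b) Area = (√3/4)·s² = (√3/4)·3.49² = (√3/4)·12.1801 ≈ 0.433013·12.1801 ≈ 5.27414

Height = 3.022, Area = 5.274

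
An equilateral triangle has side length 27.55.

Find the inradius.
r = Area/s with s the semi-perimeter.
Area = (√3/4)·27.55² = (√3/4)·759.0025 ≈ 0.433013·759.0025 ≈ 328.658
s = 3·27.55/2 = 41.325
r ≈ 328.658/41.325 ≈ 7.953
(Equivalently r = side/(2√3) = 27.55/3.4641 ≈ 7.953.)

r = 7.953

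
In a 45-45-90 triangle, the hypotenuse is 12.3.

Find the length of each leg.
In a 45-45-90 triangle hypotenuse = leg·√2, so leg = hypotenuse/√2.
Leg = 12.3/√2 ≈ 12.3/1.41421 ≈ 8.69741

Each leg = 8.697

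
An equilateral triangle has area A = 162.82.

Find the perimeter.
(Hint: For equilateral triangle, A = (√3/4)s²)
A = (√3/4)s²  ⇒  s² = 4A/√3 = 4·162.82/√3 = 651.28/1.73205 ≈ 376.017
s ≈ √376.017 ≈ 19.3911
Perimeter = 3s ≈ 3·19.3911 ≈ 58.1734

Perimeter = 58.17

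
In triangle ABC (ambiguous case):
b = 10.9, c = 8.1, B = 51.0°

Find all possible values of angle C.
b/sin(B) = c/sin(C)  ⇒  sin(C) = c·sin(B)/b = 8.1·sin(51.0°)/10.9
sin(51.0°) ≈ 0.777146
sin(C) ≈ 8.1·0.777146/10.9 ≈ 6.29488/10.9 ≈ 0.577512
Candidate 1: C₁ = arcsin(0.577512) ≈ 35.2757°  →  A = 180° − 51.0° − 35.2757° ≈ 93.7243° > 0, valid
Candidate 2: C₂ = 180° − C₁ ≈ 144.724°  →  A = 180° − 51.0° − 144.724° ≈ -15.7243° ≤ 0, not a valid triangle

C = 35.28° (one solution)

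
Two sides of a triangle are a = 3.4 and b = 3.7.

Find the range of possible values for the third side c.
Triangle inequality: |a − b| < c < a + b
|a − b| = |3.4 − 3.7| = 0.3
a + b = 3.4 + 3.7 = 7.1

0.3 < c < 7.1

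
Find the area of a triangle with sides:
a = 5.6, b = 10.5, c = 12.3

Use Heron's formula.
s = (5.6 + 10.5 + 12.3)/2 = 28.4/2 = 14.2
s − a = 8.6, s − b = 3.7, s − c = 1.9
s(s−a)(s−b)(s−c) = 14.2·8.6·3.7·1.9 ≈ 858.504
Area = √858.504 ≈ 29.3002

Area = 29.3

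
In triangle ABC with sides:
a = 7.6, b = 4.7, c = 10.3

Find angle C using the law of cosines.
c² = a² + b² − 2ab·cos(C)  ⇒  cos(C) = (a² + b² − c²)/(2ab)
cos(C) = (7.6² + 4.7² − 10.3²)/(2·7.6·4.7) = (57.76 + 22.09 − 106.09)/71.44 = -26.24/71.44 ≈ -0.367301
C = arccos(-0.367301) ≈ 111.549°

C = 111.5°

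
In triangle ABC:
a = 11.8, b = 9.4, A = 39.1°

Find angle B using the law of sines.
a/sin(A) = b/sin(B)  ⇒  sin(B) = b·sin(A)/a = 9.4·sin(39.1°)/11.8
sin(39.1°) ≈ 0.630676
sin(B) ≈ 9.4·0.630676/11.8 ≈ 5.92835/11.8 ≈ 0.502403
B = arcsin(0.502403) ≈ 30.1591°
(Since b ≤ a we need B ≤ A, so the obtuse alternative 180° − 30.1591° ≈ 149.841° is rejected.)

B = 30.16°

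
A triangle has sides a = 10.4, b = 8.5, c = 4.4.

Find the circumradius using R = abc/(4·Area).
First find the area with Heron's formula.
s = (10.4 + 8.5 + 4.4)/2 = 11.65
Area = √(s(s−a)(s−b)(s−c)) = √(11.65·1.25·3.15·7.25) ≈ √332.571 ≈ 18.2365
abc = 10.4·8.5·4.4 = 388.96
R = abc/(4·Area) ≈ 388.96/(4·18.2365) = 388.96/72.9461 ≈ 5.33215

R = 5.332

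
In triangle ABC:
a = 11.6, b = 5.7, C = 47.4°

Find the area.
Two sides and the included angle (SAS): A = ½·a·b·sin(C) = ½·11.6·5.7·sin(47.4°)
sin(47.4°) ≈ 0.736097
A ≈ ½·66.12·0.736097 = 33.06·0.736097 ≈ 24.3354

Area = 24.34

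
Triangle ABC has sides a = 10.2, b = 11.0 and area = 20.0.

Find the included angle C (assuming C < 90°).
Area = ½·a·b·sin(C)  ⇒  sin(C) = 2·Area/(a·b) = 2·20.0/(10.2·11.0) = 40/112.2 ≈ 0.356506
C = arcsin(0.356506) ≈ 20.8858° (taking the acute solution since C < 90°)

C = 20.89°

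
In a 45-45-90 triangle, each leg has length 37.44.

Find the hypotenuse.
In a 45-45-90 triangle the sides are in ratio 1 : 1 : √2, so hypotenuse = leg·√2.
Hypotenuse = 37.44·√2 ≈ 37.44·1.41421 ≈ 52.9482

Hypotenuse = 37.44√2 = 52.95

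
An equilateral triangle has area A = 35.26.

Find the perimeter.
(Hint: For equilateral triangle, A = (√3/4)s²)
A = (√3/4)s²  ⇒  s² = 4A/√3 = 4·35.26/√3 = 141.04/1.73205 ≈ 81.4295
s ≈ √81.4295 ≈ 9.02383
Perimeter = 3s ≈ 3·9.02383 ≈ 27.0715

Perimeter = 27.07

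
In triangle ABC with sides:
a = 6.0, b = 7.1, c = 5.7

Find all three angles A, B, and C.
Law of cosines for each angle (a² = 36, b² = 50.41, c² = 32.49):
cos(A) = (b² + c² − a²)/(2bc) = (50.41 + 32.49 − 36)/(2·7.1·5.7) = 46.9/80.94 ≈ 0.579442  ⇒  A ≈ 54.5887°
cos(B) = (a² + c² − b²)/(2ac) = (36 + 32.49 − 50.41)/(2·6.0·5.7) = 18.08/68.4 ≈ 0.264327  ⇒  B ≈ 74.673°
cos(C) = (a² + b² − c²)/(2ab) = (36 + 50.41 − 32.49)/(2·6.0·7.1) = 53.92/85.2 ≈ 0.632864  ⇒  C ≈ 50.7383°
Check: A + B + C ≈ 180°

A = 54.59°, B = 74.67°, C = 50.74°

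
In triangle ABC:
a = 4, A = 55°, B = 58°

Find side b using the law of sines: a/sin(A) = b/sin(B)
a/sin(A) = b/sin(B)  ⇒  b = a·sin(B)/sin(A) = 4·sin(58°)/sin(55°)
sin(58°) ≈ 0.848048, sin(55°) ≈ 0.819152
b ≈ 4·0.848048/0.819152 ≈ 3.39219/0.819152 ≈ 4.1411

b = 4.141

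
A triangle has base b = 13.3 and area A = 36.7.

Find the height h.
A = ½·b·h  ⇒  h = 2A/b = 2·36.7/13.3 = 73.4/13.3 ≈ 5.5188

h = 5.519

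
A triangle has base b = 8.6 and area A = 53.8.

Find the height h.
A = ½·b·h  ⇒  h = 2A/b = 2·53.8/8.6 = 107.6/8.6 ≈ 12.5116

h = 12.51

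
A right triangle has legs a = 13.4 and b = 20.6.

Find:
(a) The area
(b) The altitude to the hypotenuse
(a) The legs are perpendicular, so Area = ½·a·b = ½·13.4·20.6 = ½·276.04 = 138.02
(b) Hypotenuse c = √(a² + b²) = √(179.56 + 424.36) = √603.92 ≈ 24.5748
    Area = ½·c·h_c  ⇒  h_c = 2·Area/c = 276.04/24.5748 ≈ 11.2327

Area = 138.02, h_c = 11.23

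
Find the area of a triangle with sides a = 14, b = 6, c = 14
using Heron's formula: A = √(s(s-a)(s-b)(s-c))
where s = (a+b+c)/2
s = (14 + 6 + 14)/2 = 34/2 = 17
s − a = 3, s − b = 11, s − c = 3
s(s−a)(s−b)(s−c) = 17·3·11·3 = 1683
Area = √1683 ≈ 41.0244

s = 17.0, Area = 41.02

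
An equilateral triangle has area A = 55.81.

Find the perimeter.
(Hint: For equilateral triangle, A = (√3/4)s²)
A = (√3/4)s²  ⇒  s² = 4A/√3 = 4·55.81/√3 = 223.24/1.73205 ≈ 128.888
s ≈ √128.888 ≈ 11.3529
Perimeter = 3s ≈ 3·11.3529 ≈ 34.0586

Perimeter = 34.06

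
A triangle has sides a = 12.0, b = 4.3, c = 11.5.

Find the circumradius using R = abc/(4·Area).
First find the area with Heron's formula.
s = (12.0 + 4.3 + 11.5)/2 = 13.9
Area = √(s(s−a)(s−b)(s−c)) = √(13.9·1.9·9.6·2.4) ≈ √608.486 ≈ 24.6675
abc = 12.0·4.3·11.5 = 593.4
R = abc/(4·Area) ≈ 593.4/(4·24.6675) = 593.4/98.6701 ≈ 6.01398

R = 6.014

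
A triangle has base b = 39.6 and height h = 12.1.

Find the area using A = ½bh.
A = ½·b·h = ½·39.6·12.1 = ½·479.16 = 239.58

Area = 239.58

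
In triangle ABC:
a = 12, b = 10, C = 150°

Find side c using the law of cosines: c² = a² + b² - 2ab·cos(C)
c² = 12² + 10² − 2·12·10·cos(150°)
cos(150°) ≈ -0.866025
c² ≈ 144 + 100 − 240·(-0.866025) ≈ 244 + 207.846 ≈ 451.846
c ≈ √451.846 ≈ 21.2567

c = 21.26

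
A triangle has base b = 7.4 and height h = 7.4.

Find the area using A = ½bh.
A = ½·b·h = ½·7.4·7.4 = ½·54.76 = 27.38

Area = 27.38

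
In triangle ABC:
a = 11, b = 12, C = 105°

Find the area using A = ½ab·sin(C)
A = ½·a·b·sin(C) = ½·11·12·sin(105°)
sin(105°) ≈ 0.965926
A ≈ ½·132·0.965926 = 66·0.965926 ≈ 63.7511

Area = 63.75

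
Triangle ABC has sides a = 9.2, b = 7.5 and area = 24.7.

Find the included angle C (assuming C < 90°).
Area = ½·a·b·sin(C)  ⇒  sin(C) = 2·Area/(a·b) = 2·24.7/(9.2·7.5) = 49.4/69 ≈ 0.715942
C = arcsin(0.715942) ≈ 45.7205° (taking the acute solution since C < 90°)

C = 45.72°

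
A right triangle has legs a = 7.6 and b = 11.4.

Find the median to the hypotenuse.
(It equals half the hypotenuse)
Hypotenuse c = √(a² + b²) = √(57.76 + 129.96) = √187.72 ≈ 13.7011
Median to hypotenuse = c/2 ≈ 13.7011/2 ≈ 6.85055

Median = 6.851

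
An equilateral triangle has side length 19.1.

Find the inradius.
r = Area/s with s the semi-perimeter.
Area = (√3/4)·19.1² = (√3/4)·364.81 ≈ 0.433013·364.81 ≈ 157.967
s = 3·19.1/2 = 28.65
r ≈ 157.967/28.65 ≈ 5.5137
(Equivalently r = side/(2√3) = 19.1/3.4641 ≈ 5.5137.)

r = 5.514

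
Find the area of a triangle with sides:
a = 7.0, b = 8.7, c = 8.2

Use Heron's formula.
s = (7.0 + 8.7 + 8.2)/2 = 23.9/2 = 11.95
s − a = 4.95, s − b = 3.25, s − c = 3.75
s(s−a)(s−b)(s−c) = 11.95·4.95·3.25·3.75 ≈ 720.921
Area = √720.921 ≈ 26.85

Area = 26.85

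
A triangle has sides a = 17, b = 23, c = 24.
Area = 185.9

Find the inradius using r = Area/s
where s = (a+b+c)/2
s = (17 + 23 + 24)/2 = 64/2 = 32
r = Area/s = 185.9/32 ≈ 5.80938

r = 5.809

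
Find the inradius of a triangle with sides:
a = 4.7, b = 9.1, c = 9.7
r = Area/s where s is the semi-perimeter.
s = (4.7 + 9.1 + 9.7)/2 = 23.5/2 = 11.75
Area = √(s(s−a)(s−b)(s−c)) = √(11.75·7.05·2.65·2.05) ≈ √450.015 ≈ 21.2136
r ≈ 21.2136/11.75 ≈ 1.80541

r = 1.805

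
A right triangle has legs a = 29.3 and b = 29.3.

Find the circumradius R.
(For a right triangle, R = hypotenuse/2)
Hypotenuse c = √(a² + b²) = √(858.49 + 858.49) = √1716.98 ≈ 41.4365
R = c/2 ≈ 41.4365/2 ≈ 20.7182

R = 20.72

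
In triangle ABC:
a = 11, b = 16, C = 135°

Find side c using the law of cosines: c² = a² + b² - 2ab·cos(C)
c² = 11² + 16² − 2·11·16·cos(135°)
cos(135°) ≈ -0.707107
c² ≈ 121 + 256 − 352·(-0.707107) ≈ 377 + 248.902 ≈ 625.902
c ≈ √625.902 ≈ 25.018

c = 25.02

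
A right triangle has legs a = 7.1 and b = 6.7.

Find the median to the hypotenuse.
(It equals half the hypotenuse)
Hypotenuse c = √(a² + b²) = √(50.41 + 44.89) = √95.3 ≈ 9.76217
Median to hypotenuse = c/2 ≈ 9.76217/2 ≈ 4.88109

Median = 4.881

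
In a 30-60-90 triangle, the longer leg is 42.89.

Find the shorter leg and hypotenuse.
In a 30-60-90 triangle the sides are in ratio 1 : √3 : 2, so short leg = long leg/√3 and hypotenuse = 2·(short leg).
Short leg = 42.89/√3 ≈ 42.89/1.73205 ≈ 24.7626
Hypotenuse = 2·24.7626 ≈ 49.5251

Short leg = 24.76, Hypotenuse = 49.53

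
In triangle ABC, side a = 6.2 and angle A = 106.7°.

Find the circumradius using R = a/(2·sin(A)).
R = a/(2·sin(A)) = 6.2/(2·sin(106.7°))
sin(106.7°) ≈ 0.957822
R ≈ 6.2/(2·0.957822) = 6.2/1.91564 ≈ 3.23651

R = 3.237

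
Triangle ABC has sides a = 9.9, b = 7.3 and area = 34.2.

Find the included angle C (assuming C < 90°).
Area = ½·a·b·sin(C)  ⇒  sin(C) = 2·Area/(a·b) = 2·34.2/(9.9·7.3) = 68.4/72.27 ≈ 0.946451
C = arcsin(0.946451) ≈ 71.1647° (taking the acute solution since C < 90°)

C = 71.16°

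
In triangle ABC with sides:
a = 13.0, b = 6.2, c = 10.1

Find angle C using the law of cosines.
c² = a² + b² − 2ab·cos(C)  ⇒  cos(C) = (a² + b² − c²)/(2ab)
cos(C) = (13.0² + 6.2² − 10.1²)/(2·13.0·6.2) = (169 + 38.44 − 102.01)/161.2 = 105.43/161.2 ≈ 0.654032
C = arccos(0.654032) ≈ 49.1537°

C = 49.15°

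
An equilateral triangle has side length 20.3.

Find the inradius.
r = Area/s with s the semi-perimeter.
Area = (√3/4)·20.3² = (√3/4)·412.09 ≈ 0.433013·412.09 ≈ 178.44
s = 3·20.3/2 = 30.45
r ≈ 178.44/30.45 ≈ 5.86011
(Equivalently r = side/(2√3) = 20.3/3.4641 ≈ 5.86011.)

r = 5.86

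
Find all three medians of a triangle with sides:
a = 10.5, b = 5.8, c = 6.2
Median formula: m_a = ½√(2b² + 2c² − a²) (and cyclically). a² = 110.25, b² = 33.64, c² = 38.44.
m_a = ½√(2·33.64 + 2·38.44 − 110.25) = ½√33.91 ≈ ½·5.82323 ≈ 2.91161
m_b = ½√(2·110.25 + 2·38.44 − 33.64) = ½√263.74 ≈ ½·16.2401 ≈ 8.12004
m_c = ½√(2·110.25 + 2·33.64 − 38.44) = ½√249.34 ≈ ½·15.7905 ≈ 7.89525

m_a = 2.912, m_b = 8.12, m_c = 7.895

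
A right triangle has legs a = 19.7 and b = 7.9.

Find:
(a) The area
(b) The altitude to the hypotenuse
(a) The legs are perpendicular, so Area = ½·a·b = ½·19.7·7.9 = ½·155.63 = 77.815
(b) Hypotenuse c = √(a² + b²) = √(388.09 + 62.41) = √450.5 ≈ 21.225
    Area = ½·c·h_c  ⇒  h_c = 2·Area/c = 155.63/21.225 ≈ 7.3324

Area = 77.815, h_c = 7.332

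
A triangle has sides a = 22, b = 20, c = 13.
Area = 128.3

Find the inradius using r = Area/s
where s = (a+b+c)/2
s = (22 + 20 + 13)/2 = 55/2 = 27.5
r = Area/s = 128.3/27.5 ≈ 4.66545

r = 4.665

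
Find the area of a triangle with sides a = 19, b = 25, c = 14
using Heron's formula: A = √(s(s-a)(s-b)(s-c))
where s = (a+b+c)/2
s = (19 + 25 + 14)/2 = 58/2 = 29
s − a = 10, s − b = 4, s − c = 15
s(s−a)(s−b)(s−c) = 29·10·4·15 = 17400
Area = √17400 ≈ 131.909

s = 29.0, Area = 131.9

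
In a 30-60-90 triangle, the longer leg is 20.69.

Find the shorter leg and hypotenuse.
In a 30-60-90 triangle the sides are in ratio 1 : √3 : 2, so short leg = long leg/√3 and hypotenuse = 2·(short leg).
Short leg = 20.69/√3 ≈ 20.69/1.73205 ≈ 11.9454
Hypotenuse = 2·11.9454 ≈ 23.8908

Short leg = 11.95, Hypotenuse = 23.89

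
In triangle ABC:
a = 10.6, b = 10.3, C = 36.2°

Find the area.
Two sides and the included angle (SAS): A = ½·a·b·sin(C) = ½·10.6·10.3·sin(36.2°)
sin(36.2°) ≈ 0.590606
A ≈ ½·109.18·0.590606 = 54.59·0.590606 ≈ 32.2412

Area = 32.24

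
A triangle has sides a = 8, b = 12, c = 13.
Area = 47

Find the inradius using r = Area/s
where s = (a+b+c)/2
s = (8 + 12 + 13)/2 = 33/2 = 16.5
r = Area/s = 47/16.5 ≈ 2.84848

r = 2.848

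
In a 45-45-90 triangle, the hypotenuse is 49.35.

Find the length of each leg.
In a 45-45-90 triangle hypotenuse = leg·√2, so leg = hypotenuse/√2.
Leg = 49.35/√2 ≈ 49.35/1.41421 ≈ 34.8957

Each leg = 34.9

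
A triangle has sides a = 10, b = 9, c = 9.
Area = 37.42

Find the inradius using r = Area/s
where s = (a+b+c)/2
s = (10 + 9 + 9)/2 = 28/2 = 14
r = Area/s = 37.42/14 ≈ 2.67286

r = 2.673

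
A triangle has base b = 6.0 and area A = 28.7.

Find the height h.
A = ½·b·h  ⇒  h = 2A/b = 2·28.7/6.0 = 57.4/6.0 ≈ 9.56667

h = 9.567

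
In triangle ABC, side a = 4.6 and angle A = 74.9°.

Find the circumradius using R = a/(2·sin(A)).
R = a/(2·sin(A)) = 4.6/(2·sin(74.9°))
sin(74.9°) ≈ 0.965473
R ≈ 4.6/(2·0.965473) = 4.6/1.93095 ≈ 2.38225

R = 2.382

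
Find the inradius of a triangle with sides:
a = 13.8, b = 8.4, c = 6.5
r = Area/s where s is the semi-perimeter.
s = (13.8 + 8.4 + 6.5)/2 = 28.7/2 = 14.35
Area = √(s(s−a)(s−b)(s−c)) = √(14.35·0.55·5.95·7.85) ≈ √368.639 ≈ 19.2
r ≈ 19.2/14.35 ≈ 1.33798

r = 1.338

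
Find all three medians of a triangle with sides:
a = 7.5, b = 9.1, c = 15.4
Median formula: m_a = ½√(2b² + 2c² − a²) (and cyclically). a² = 56.25, b² = 82.81, c² = 237.16.
m_a = ½√(2·82.81 + 2·237.16 − 56.25) = ½√583.69 ≈ ½·24.1597 ≈ 12.0798
m_b = ½√(2·56.25 + 2·237.16 − 82.81) = ½√504.01 ≈ ½·22.4502 ≈ 11.2251
m_c = ½√(2·56.25 + 2·82.81 − 237.16) = ½√40.96 ≈ ½·6.4 ≈ 3.2

m_a = 12.08, m_b = 11.23, m_c = 3.2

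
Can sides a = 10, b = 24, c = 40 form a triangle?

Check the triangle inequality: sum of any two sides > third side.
a + b vs c: 10 + 24 = 34 ≤ 40  ✗
a + c vs b: 10 + 40 = 50 > 24  ✓
b + c vs a: 24 + 40 = 64 > 10  ✓

No: 10 + 24 = 34 is not > 40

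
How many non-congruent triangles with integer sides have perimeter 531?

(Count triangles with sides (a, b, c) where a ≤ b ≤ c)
Let a ≤ b ≤ c with a + b + c = 531. The only binding inequality is a + b > c, i.e. 531 − c > c, so c < 531/2; and c ≥ 531/3 since c is the largest side.
So 177 ≤ c ≤ 265. For each c, b runs from ⌈(531 − c)/2⌉ up to c (then a = 531 − b − c satisfies 1 ≤ a ≤ b automatically), giving c − ⌈(531 − c)/2⌉ + 1 choices.
Summing over c: 1 + 2 + 4 + 5 + … + 131 + 133  (89 terms, c = 177, …, 265) = 5941
Check (closed form: nearest integer to p²/48 for even p, (p+3)²/48 for odd p): (531+3)²/48 = 534²/48 = 285156/48 ≈ 5940.75 → 5941

5941 triangles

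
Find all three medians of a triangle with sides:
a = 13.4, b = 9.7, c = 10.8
Median formula: m_a = ½√(2b² + 2c² − a²) (and cyclically). a² = 179.56, b² = 94.09, c² = 116.64.
m_a = ½√(2·94.09 + 2·116.64 − 179.56) = ½√241.9 ≈ ½·15.5531 ≈ 7.77657
m_b = ½√(2·179.56 + 2·116.64 − 94.09) = ½√498.31 ≈ ½·22.3229 ≈ 11.1614
m_c = ½√(2·179.56 + 2·94.09 − 116.64) = ½√430.66 ≈ ½·20.7523 ≈ 10.3762

m_a = 7.777, m_b = 11.16, m_c = 10.38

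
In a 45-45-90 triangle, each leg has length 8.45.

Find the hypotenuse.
In a 45-45-90 triangle the sides are in ratio 1 : 1 : √2, so hypotenuse = leg·√2.
Hypotenuse = 8.45·√2 ≈ 8.45·1.41421 ≈ 11.9501

Hypotenuse = 8.45√2 = 11.95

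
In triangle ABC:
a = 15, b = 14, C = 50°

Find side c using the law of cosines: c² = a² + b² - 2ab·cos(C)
c² = 15² + 14² − 2·15·14·cos(50°)
cos(50°) ≈ 0.642788
c² ≈ 225 + 196 − 420·(0.642788) ≈ 421 − 269.971 ≈ 151.029
c ≈ √151.029 ≈ 12.2894

c = 12.29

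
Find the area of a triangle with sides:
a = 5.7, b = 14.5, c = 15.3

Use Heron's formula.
s = (5.7 + 14.5 + 15.3)/2 = 35.5/2 = 17.75
s − a = 12.05, s − b = 3.25, s − c = 2.45
s(s−a)(s−b)(s−c) = 17.75·12.05·3.25·2.45 ≈ 1703.08
Area = √1703.08 ≈ 41.2684

Area = 41.27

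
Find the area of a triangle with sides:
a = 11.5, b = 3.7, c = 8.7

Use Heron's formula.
s = (11.5 + 3.7 + 8.7)/2 = 23.9/2 = 11.95
s − a = 0.45, s − b = 8.25, s − c = 3.25
s(s−a)(s−b)(s−c) = 11.95·0.45·8.25·3.25 ≈ 144.184
Area = √144.184 ≈ 12.0077

Area = 12.01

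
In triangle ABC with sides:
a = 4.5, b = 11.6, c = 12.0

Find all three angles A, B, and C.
Law of cosines for each angle (a² = 20.25, b² = 134.56, c² = 144):
cos(A) = (b² + c² − a²)/(2bc) = (134.56 + 144 − 20.25)/(2·11.6·12.0) = 258.31/278.4 ≈ 0.927838  ⇒  A ≈ 21.8998°
cos(B) = (a² + c² − b²)/(2ac) = (20.25 + 144 − 134.56)/(2·4.5·12.0) = 29.69/108 ≈ 0.274907  ⇒  B ≈ 74.0435°
cos(C) = (a² + b² − c²)/(2ab) = (20.25 + 134.56 − 144)/(2·4.5·11.6) = 10.81/104.4 ≈ 0.103544  ⇒  C ≈ 84.0567°
Check: A + B + C ≈ 180°

A = 21.9°, B = 74.04°, C = 84.06°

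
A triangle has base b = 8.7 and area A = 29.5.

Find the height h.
A = ½·b·h  ⇒  h = 2A/b = 2·29.5/8.7 = 59/8.7 ≈ 6.78161

h = 6.782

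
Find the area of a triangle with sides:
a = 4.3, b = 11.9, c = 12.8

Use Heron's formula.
s = (4.3 + 11.9 + 12.8)/2 = 29/2 = 14.5
s − a = 10.2, s − b = 2.6, s − c = 1.7
s(s−a)(s−b)(s−c) = 14.5·10.2·2.6·1.7 ≈ 653.718
Area = √653.718 ≈ 25.5679

Area = 25.57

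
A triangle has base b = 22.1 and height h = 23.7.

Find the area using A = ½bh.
A = ½·b·h = ½·22.1·23.7 = ½·523.77 = 261.885

Area = 261.885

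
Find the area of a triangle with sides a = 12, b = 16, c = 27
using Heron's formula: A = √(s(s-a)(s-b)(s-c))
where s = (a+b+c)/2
s = (12 + 16 + 27)/2 = 55/2 = 27.5
s − a = 15.5, s − b = 11.5, s − c = 0.5
s(s−a)(s−b)(s−c) = 27.5·15.5·11.5·0.5 = 2450.9375
Area = √2450.9375 ≈ 49.5069

s = 27.5, Area = 49.51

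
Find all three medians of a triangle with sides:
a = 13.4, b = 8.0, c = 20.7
Median formula: m_a = ½√(2b² + 2c² − a²) (and cyclically). a² = 179.56, b² = 64, c² = 428.49.
m_a = ½√(2·64 + 2·428.49 − 179.56) = ½√805.42 ≈ ½·28.3799 ≈ 14.19
m_b = ½√(2·179.56 + 2·428.49 − 64) = ½√1152.1 ≈ ½·33.9426 ≈ 16.9713
m_c = ½√(2·179.56 + 2·64 − 428.49) = ½√58.63 ≈ ½·7.65702 ≈ 3.82851

m_a = 14.19, m_b = 16.97, m_c = 3.829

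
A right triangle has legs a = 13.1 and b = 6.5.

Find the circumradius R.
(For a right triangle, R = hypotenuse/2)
Hypotenuse c = √(a² + b²) = √(171.61 + 42.25) = √213.86 ≈ 14.624
R = c/2 ≈ 14.624/2 ≈ 7.31198

R = 7.312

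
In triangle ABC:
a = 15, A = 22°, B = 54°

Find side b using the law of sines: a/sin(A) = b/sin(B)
a/sin(A) = b/sin(B)  ⇒  b = a·sin(B)/sin(A) = 15·sin(54°)/sin(22°)
sin(54°) ≈ 0.809017, sin(22°) ≈ 0.374607
b ≈ 15·0.809017/0.374607 ≈ 12.1353/0.374607 ≈ 32.3947

b = 32.39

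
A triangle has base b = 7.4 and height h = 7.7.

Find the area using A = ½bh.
A = ½·b·h = ½·7.4·7.7 = ½·56.98 = 28.49

Area = 28.49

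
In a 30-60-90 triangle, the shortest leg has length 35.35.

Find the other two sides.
In a 30-60-90 triangle the sides are in ratio 1 : √3 : 2 (short leg : long leg : hypotenuse).
Long leg = 35.35·√3 ≈ 35.35·1.73205 ≈ 61.228
Hypotenuse = 2·35.35 = 70.7

Long leg = 35.35√3 = 61.23, Hypotenuse = 70.7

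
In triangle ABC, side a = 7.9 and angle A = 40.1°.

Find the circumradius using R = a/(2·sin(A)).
R = a/(2·sin(A)) = 7.9/(2·sin(40.1°))
sin(40.1°) ≈ 0.644124
R ≈ 7.9/(2·0.644124) = 7.9/1.28825 ≈ 6.13236

R = 6.132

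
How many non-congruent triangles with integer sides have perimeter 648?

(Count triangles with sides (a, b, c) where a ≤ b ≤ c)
Let a ≤ b ≤ c with a + b + c = 648. The only binding inequality is a + b > c, i.e. 648 − c > c, so c < 648/2; and c ≥ 648/3 since c is the largest side.
So 216 ≤ c ≤ 323. For each c, b runs from ⌈(648 − c)/2⌉ up to c (then a = 648 − b − c satisfies 1 ≤ a ≤ b automatically), giving c − ⌈(648 − c)/2⌉ + 1 choices.
Summing over c: 1 + 2 + 4 + 5 + … + 160 + 161  (108 terms, c = 216, …, 323) = 8748
Check (closed form: nearest integer to p²/48 for even p, (p+3)²/48 for odd p): 648²/48 = 419904/48 ≈ 8748.00 → 8748

8748 triangles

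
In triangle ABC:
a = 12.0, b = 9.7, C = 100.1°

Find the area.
Two sides and the included angle (SAS): A = ½·a·b·sin(C) = ½·12.0·9.7·sin(100.1°)
sin(100.1°) ≈ 0.984503
A ≈ ½·116.4·0.984503 = 58.2·0.984503 ≈ 57.2981

Area = 57.3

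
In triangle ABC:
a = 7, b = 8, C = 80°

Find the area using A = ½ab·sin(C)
A = ½·a·b·sin(C) = ½·7·8·sin(80°)
sin(80°) ≈ 0.984808
A ≈ ½·56·0.984808 = 28·0.984808 ≈ 27.5746

Area = 27.57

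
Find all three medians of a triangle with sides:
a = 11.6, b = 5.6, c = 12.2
Median formula: m_a = ½√(2b² + 2c² − a²) (and cyclically). a² = 134.56, b² = 31.36, c² = 148.84.
m_a = ½√(2·31.36 + 2·148.84 − 134.56) = ½√225.84 ≈ ½·15.028 ≈ 7.51399
m_b = ½√(2·134.56 + 2·148.84 − 31.36) = ½√535.44 ≈ ½·23.1396 ≈ 11.5698
m_c = ½√(2·134.56 + 2·31.36 − 148.84) = ½√183 ≈ ½·13.5277 ≈ 6.76387

m_a = 7.514, m_b = 11.57, m_c = 6.764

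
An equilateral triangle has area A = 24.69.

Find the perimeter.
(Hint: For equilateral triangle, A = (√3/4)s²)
A = (√3/4)s²  ⇒  s² = 4A/√3 = 4·24.69/√3 = 98.76/1.73205 ≈ 57.0191
s ≈ √57.0191 ≈ 7.5511
Perimeter = 3s ≈ 3·7.5511 ≈ 22.6533

Perimeter = 22.65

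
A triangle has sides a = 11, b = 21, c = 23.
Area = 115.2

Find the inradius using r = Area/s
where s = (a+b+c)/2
s = (11 + 21 + 23)/2 = 55/2 = 27.5
r = Area/s = 115.2/27.5 ≈ 4.18909

r = 4.189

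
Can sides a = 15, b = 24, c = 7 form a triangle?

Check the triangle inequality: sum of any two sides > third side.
a + b vs c: 15 + 24 = 39 > 7  ✓
a + c vs b: 15 + 7 = 22 ≤ 24  ✗
b + c vs a: 24 + 7 = 31 > 15  ✓

No: 15 + 7 = 22 is not > 24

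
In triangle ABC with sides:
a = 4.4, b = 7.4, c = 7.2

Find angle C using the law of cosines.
c² = a² + b² − 2ab·cos(C)  ⇒  cos(C) = (a² + b² − c²)/(2ab)
cos(C) = (4.4² + 7.4² − 7.2²)/(2·4.4·7.4) = (19.36 + 54.76 − 51.84)/65.12 = 22.28/65.12 ≈ 0.342138
C = arccos(0.342138) ≈ 69.9928°

C = 69.99°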